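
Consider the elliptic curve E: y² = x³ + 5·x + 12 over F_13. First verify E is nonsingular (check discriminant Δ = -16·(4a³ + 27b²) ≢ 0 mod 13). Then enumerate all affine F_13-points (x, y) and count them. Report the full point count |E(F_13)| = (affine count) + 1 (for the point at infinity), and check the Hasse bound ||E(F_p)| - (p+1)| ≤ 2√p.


Affine points = {(0, 5), (0, 8), (2, 2), (2, 11), (7, 0), (10, 3), (10, 10)}; affine count = 7; |E(F_13)| = 8.

Discriminant check: Δ ∝ 4a³ + 27b² = 4·5³ + 27·12² = 4·125 + 27·144 ≡ 7 (mod 13). Nonzero ⇒ E is nonsingular.
For each x ∈ F_13, compute rhs = x³ + 5·x + 12 mod 13, then count y ∈ F_13 with y² ≡ rhs.
  x = 0: rhs = 12, matching y values: 5, 8 (2 points).
  x = 1: rhs = 5, matching y values: none (0 points).
  x = 2: rhs = 4, matching y values: 2, 11 (2 points).
  x = 3: rhs = 2, matching y values: none (0 points).
  x = 4: rhs = 5, matching y values: none (0 points).
  x = 5: rhs = 6, matching y values: none (0 points).
  x = 6: rhs = 11, matching y values: none (0 points).
  x = 7: rhs = 0, matching y values: 0 (1 points).
  x = 8: rhs = 5, matching y values: none (0 points).
  x = 9: rhs = 6, matching y values: none (0 points).
  x = 10: rhs = 9, matching y values: 3, 10 (2 points).
  x = 11: rhs = 7, matching y values: none (0 points).
  x = 12: rhs = 6, matching y values: none (0 points).
Total affine count: 7.
Full point count |E(F_13)| = 7 + 1 = 8.
Hasse bound: |8 − (13+1)| = |-6| = 6 ≤ 2√13 ≈ 7.2111 ✓.


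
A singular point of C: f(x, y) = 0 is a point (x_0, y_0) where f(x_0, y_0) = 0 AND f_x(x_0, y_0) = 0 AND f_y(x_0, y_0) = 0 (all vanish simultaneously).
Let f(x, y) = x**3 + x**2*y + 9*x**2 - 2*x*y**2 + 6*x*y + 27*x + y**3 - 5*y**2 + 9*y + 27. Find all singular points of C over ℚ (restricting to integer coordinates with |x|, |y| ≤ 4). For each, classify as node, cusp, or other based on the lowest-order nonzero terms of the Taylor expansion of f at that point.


Singular points: {(-3, 0)}; classification: cusp.

Compute partial derivatives:
  f_x = 3*x**2 + 2*x*y + 18*x - 2*y**2 + 6*y + 27.
  f_y = x**2 - 4*x*y + 6*x + 3*y**2 - 10*y + 9.
Scan x_0 ∈ {−4, ..., 4}. For each x_0, f_y(x_0, y) is a polynomial in y; find its integer roots y ∈ {−4, ..., 4}, then test f_x and f at those candidates.
  x = -4: f_y(-4, y) = 3*y**2 + 6*y + 1; no integer root y with |y| ≤ 4.
  x = -3: f_y(-3, y) = 3*y**2 + 2*y; vanishes at y ∈ {0}. (-3, 0): f_x = 0, f = 0 — SINGULAR.
  x = -2: f_y(-2, y) = 3*y**2 - 2*y + 1; no integer root y with |y| ≤ 4.
  x = -1: f_y(-1, y) = 3*y**2 - 6*y + 4; no integer root y with |y| ≤ 4.
  x = 0: f_y(0, y) = 3*y**2 - 10*y + 9; no integer root y with |y| ≤ 4.
  x = 1: f_y(1, y) = 3*y**2 - 14*y + 16; vanishes at y ∈ {2}. (1, 2): f_x = 56 ≠ 0.
  x = 2: f_y(2, y) = 3*y**2 - 18*y + 25; no integer root y with |y| ≤ 4.
  x = 3: f_y(3, y) = 3*y**2 - 22*y + 36; no integer root y with |y| ≤ 4.
  x = 4: f_y(4, y) = 3*y**2 - 26*y + 49; no integer root y with |y| ≤ 4.
Only singular point on the grid: (-3, 0).
Classify: substitute x = -3 + u, y = 0 + v and expand: f = u**3 + u**2*v - 2*u*v**2 + v**3 + v**2.
No constant or linear terms (consistent with a singular point). Quadratic part: v**2. Cubic part: u**3 + u**2*v - 2*u*v**2 + v**3.
The quadratic part v**2 is a perfect square, so there is a single (double) tangent line v = 0, i.e. y = 0. Restricting the cubic part to that line (v = 0) leaves u**3 ≠ 0, so f is not divisible by v and the branch is v² ≈ -u**3 to lowest order — this is a cusp.
Classification: cusp.


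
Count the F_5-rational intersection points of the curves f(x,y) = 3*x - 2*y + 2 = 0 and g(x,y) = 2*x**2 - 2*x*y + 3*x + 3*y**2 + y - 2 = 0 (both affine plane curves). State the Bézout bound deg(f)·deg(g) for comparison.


Common zeros: {(4, 2)}; count = 1; Bézout bound = 2.

deg(f) = 1, deg(g) = 2, so Bézout bound = 2.
Scan x ∈ F_5. For each x, list the y ∈ F_5 with f(x, y) ≡ 0 and those with g(x, y) ≡ 0 (mod 5); the common zeros in that column are the intersection.
  x = 0: f ≡ 0 at y ∈ {1}; g ≡ 0 at y ∈ {4}; common: ∅.
  x = 1: f ≡ 0 at y ∈ {0}; g ≡ 0 at y ∈ {1}; common: ∅.
  x = 2: f ≡ 0 at y ∈ {4}; g ≡ 0 at y ∈ {3}; common: ∅.
  x = 3: f ≡ 0 at y ∈ {3}; g ≡ 0 at y ∈ {0}; common: ∅.
  x = 4: f ≡ 0 at y ∈ {2}; g ≡ 0 at y ∈ {2}; common: {2}.
Collecting: common zeros = {(4, 2)}, so the count is 1.
Comparison with the Bézout bound: 1 ≤ 2 = deg(f)·deg(g), as expected for curves with no common component (the affine F_5-count falls short of the bound because intersections may lie at infinity, over extension fields, or carry multiplicity).


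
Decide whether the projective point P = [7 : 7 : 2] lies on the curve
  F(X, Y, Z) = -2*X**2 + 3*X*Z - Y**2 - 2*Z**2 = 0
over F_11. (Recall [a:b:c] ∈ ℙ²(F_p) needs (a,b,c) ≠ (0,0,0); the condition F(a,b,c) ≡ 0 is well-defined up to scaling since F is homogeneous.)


F(7,7,2) ≡ 8 (mod 11); P is NOT on the curve.

Evaluate F(7, 7, 2) term-by-term (mod 11).
  -2*X**2 ↦ -2·49·1·1 = -98
  3*X*Z ↦ 3·7·1·2 = 42
  -Y**2 ↦ -1·1·49·1 = -49
  -2*Z**2 ↦ -2·1·1·4 = -8
Sum: F(7, 7, 2) = (-98) + (42) + (-49) + (-8) = -113.
Reducing mod 11: -113 ≡ 8 (mod 11).
Since F(a, b, c) ≡ 8 ≠ 0 (mod 11), P does NOT lie on the curve.


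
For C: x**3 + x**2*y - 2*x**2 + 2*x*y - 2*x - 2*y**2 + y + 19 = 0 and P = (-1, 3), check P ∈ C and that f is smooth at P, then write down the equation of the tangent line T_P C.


Tangent line at P: 5*x - 12*y + 41 = 0.

Step 1: f(-1, 3) = 0, so P lies on C.
Step 2: partial derivatives
  f_x(x, y) = 3*x**2 + 2*x*y - 4*x + 2*y - 2, f_y(x, y) = x**2 + 2*x - 4*y + 1.
  f_x(P) = 5, f_y(P) = -12 (gradient nonzero, so P is smooth).
Step 3: tangent line at P: 5·(x − -1) + -12·(y − 3) = 0.
Expanding: 5*x - 12*y + 41 = 0.


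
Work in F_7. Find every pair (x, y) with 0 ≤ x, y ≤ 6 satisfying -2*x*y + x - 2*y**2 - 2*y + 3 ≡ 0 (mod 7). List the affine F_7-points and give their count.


Affine F_7-points: {(0, 3), (3, 5), (4, 0), (4, 2), (6, 1), (6, 6)}; count = 6.

For each of the 49 pairs (x, y) ∈ F_7², evaluate f(x, y) mod 7. Record the zeros.
  x = 0: [0↦3, 1↦6, 2↦5, 3↦0, 4↦5, 5↦6, 6↦3]  zeros at y ∈ {3}
  x = 1: [0↦4, 1↦5, 2↦2, 3↦2, 4↦5, 5↦4, 6↦6]  zeros at y ∈ ∅
  x = 2: [0↦5, 1↦4, 2↦6, 3↦4, 4↦5, 5↦2, 6↦2]  zeros at y ∈ ∅
  x = 3: [0↦6, 1↦3, 2↦3, 3↦6, 4↦5, 5↦0, 6↦5]  zeros at y ∈ {5}
  x = 4: [0↦0, 1↦2, 2↦0, 3↦1, 4↦5, 5↦5, 6↦1]  zeros at y ∈ {0, 2}
  x = 5: [0↦1, 1↦1, 2↦4, 3↦3, 4↦5, 5↦3, 6↦4]  zeros at y ∈ ∅
  x = 6: [0↦2, 1↦0, 2↦1, 3↦5, 4↦5, 5↦1, 6↦0]  zeros at y ∈ {1, 6}
Collecting zeros: affine points = {(0, 3), (3, 5), (4, 0), (4, 2), (6, 1), (6, 6)}.
Total count |C(F_7)_aff| = 6.


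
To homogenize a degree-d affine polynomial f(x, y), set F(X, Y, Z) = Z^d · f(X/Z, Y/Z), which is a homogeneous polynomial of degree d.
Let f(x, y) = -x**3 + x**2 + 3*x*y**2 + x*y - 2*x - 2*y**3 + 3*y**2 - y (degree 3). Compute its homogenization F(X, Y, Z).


F(X, Y, Z) = -X**3 + X**2*Z + 3*X*Y**2 + X*Y*Z - 2*X*Z**2 - 2*Y**3 + 3*Y**2*Z - Y*Z**2

deg(f) = 3.
Substitute x = X/Z, y = Y/Z into f, then multiply by Z^3.
  monomial -1·x^3·y^0 ↦ -1·X^3·Y^0·Z^0.
  monomial 1·x^2·y^0 ↦ 1·X^2·Y^0·Z^1.
  monomial 3·x^1·y^2 ↦ 3·X^1·Y^2·Z^0.
  monomial 1·x^1·y^1 ↦ 1·X^1·Y^1·Z^1.
  monomial -2·x^1·y^0 ↦ -2·X^1·Y^0·Z^2.
  monomial -2·x^0·y^3 ↦ -2·X^0·Y^3·Z^0.
  monomial 3·x^0·y^2 ↦ 3·X^0·Y^2·Z^1.
  monomial -1·x^0·y^1 ↦ -1·X^0·Y^1·Z^2.
Collecting: F(X, Y, Z) = -X**3 + X**2*Z + 3*X*Y**2 + X*Y*Z - 2*X*Z**2 - 2*Y**3 + 3*Y**2*Z - Y*Z**2.


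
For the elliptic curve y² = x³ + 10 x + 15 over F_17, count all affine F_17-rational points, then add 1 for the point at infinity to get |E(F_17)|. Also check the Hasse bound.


Affine points = {(0, 7), (0, 10), (1, 3), (1, 14), (2, 3), (2, 14), (3, 2), (3, 15), (4, 0), (6, 6), (6, 11), (9, 1), (9, 16), (13, 8), (13, 9), (14, 3), (14, 14), (15, 2), (15, 15), (16, 2), (16, 15)}; affine count = 21; |E(F_17)| = 22.

Discriminant check: Δ ∝ 4a³ + 27b² = 4·10³ + 27·15² = 4·1000 + 27·225 ≡ 11 (mod 17). Nonzero ⇒ E is nonsingular.
For each x ∈ F_17, compute rhs = x³ + 10·x + 15 mod 17, then count y ∈ F_17 with y² ≡ rhs.
  x = 0: rhs = 15, matching y values: 7, 10 (2 points).
  x = 1: rhs = 9, matching y values: 3, 14 (2 points).
  x = 2: rhs = 9, matching y values: 3, 14 (2 points).
  x = 3: rhs = 4, matching y values: 2, 15 (2 points).
  x = 4: rhs = 0, matching y values: 0 (1 points).
  x = 5: rhs = 3, matching y values: none (0 points).
  x = 6: rhs = 2, matching y values: 6, 11 (2 points).
  x = 7: rhs = 3, matching y values: none (0 points).
  x = 8: rhs = 12, matching y values: none (0 points).
  x = 9: rhs = 1, matching y values: 1, 16 (2 points).
  x = 10: rhs = 10, matching y values: none (0 points).
  x = 11: rhs = 11, matching y values: none (0 points).
  x = 12: rhs = 10, matching y values: none (0 points).
  x = 13: rhs = 13, matching y values: 8, 9 (2 points).
  x = 14: rhs = 9, matching y values: 3, 14 (2 points).
  x = 15: rhs = 4, matching y values: 2, 15 (2 points).
  x = 16: rhs = 4, matching y values: 2, 15 (2 points).
Total affine count: 21.
Full point count |E(F_17)| = 21 + 1 = 22.
Hasse bound: |22 − (17+1)| = |4| = 4 ≤ 2√17 ≈ 8.2462 ✓.


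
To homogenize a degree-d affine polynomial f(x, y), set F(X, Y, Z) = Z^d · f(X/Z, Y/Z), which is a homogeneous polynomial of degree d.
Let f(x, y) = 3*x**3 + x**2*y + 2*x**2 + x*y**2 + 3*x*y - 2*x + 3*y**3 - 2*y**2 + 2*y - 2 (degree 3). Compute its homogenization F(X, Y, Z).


F(X, Y, Z) = 3*X**3 + X**2*Y + 2*X**2*Z + X*Y**2 + 3*X*Y*Z - 2*X*Z**2 + 3*Y**3 - 2*Y**2*Z + 2*Y*Z**2 - 2*Z**3

deg(f) = 3.
Substitute x = X/Z, y = Y/Z into f, then multiply by Z^3.
  monomial 3·x^3·y^0 ↦ 3·X^3·Y^0·Z^0.
  monomial 1·x^2·y^1 ↦ 1·X^2·Y^1·Z^0.
  monomial 2·x^2·y^0 ↦ 2·X^2·Y^0·Z^1.
  monomial 1·x^1·y^2 ↦ 1·X^1·Y^2·Z^0.
  monomial 3·x^1·y^1 ↦ 3·X^1·Y^1·Z^1.
  monomial -2·x^1·y^0 ↦ -2·X^1·Y^0·Z^2.
  monomial 3·x^0·y^3 ↦ 3·X^0·Y^3·Z^0.
  monomial -2·x^0·y^2 ↦ -2·X^0·Y^2·Z^1.
  monomial 2·x^0·y^1 ↦ 2·X^0·Y^1·Z^2.
  monomial -2·x^0·y^0 ↦ -2·X^0·Y^0·Z^3.
Collecting: F(X, Y, Z) = 3*X**3 + X**2*Y + 2*X**2*Z + X*Y**2 + 3*X*Y*Z - 2*X*Z**2 + 3*Y**3 - 2*Y**2*Z + 2*Y*Z**2 - 2*Z**3.


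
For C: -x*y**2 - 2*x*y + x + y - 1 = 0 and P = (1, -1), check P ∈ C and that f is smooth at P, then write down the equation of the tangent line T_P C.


Tangent line at P: 2*x + y - 1 = 0.

Step 1: f(1, -1) = 0, so P lies on C.
Step 2: partial derivatives
  f_x(x, y) = -y**2 - 2*y + 1, f_y(x, y) = -2*x*y - 2*x + 1.
  f_x(P) = 2, f_y(P) = 1 (gradient nonzero, so P is smooth).
Step 3: tangent line at P: 2·(x − 1) + 1·(y − -1) = 0.
Expanding: 2*x + y - 1 = 0.


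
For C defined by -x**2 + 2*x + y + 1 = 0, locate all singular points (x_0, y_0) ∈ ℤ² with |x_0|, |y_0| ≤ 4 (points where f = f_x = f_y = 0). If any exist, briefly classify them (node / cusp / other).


No singular points in the scanned grid; C is smooth there.

Compute partial derivatives:
  f_x = 2 - 2*x.
  f_y = 1.
f_y = 1 is a nonzero constant, so f_y never vanishes: no point (x, y) can satisfy f = f_x = f_y = 0. In particular no (x, y) ∈ {−4, ..., 4}² is singular; the curve is smooth.


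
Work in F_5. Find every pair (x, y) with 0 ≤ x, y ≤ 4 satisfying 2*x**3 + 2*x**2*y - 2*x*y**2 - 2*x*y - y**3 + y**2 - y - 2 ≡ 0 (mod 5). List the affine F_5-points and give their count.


Affine F_5-points: {(1, 0), (2, 2), (4, 3)}; count = 3.

For each of the 25 pairs (x, y) ∈ F_5², evaluate f(x, y) mod 5. Record the zeros.
  x = 0: [0↦3, 1↦2, 2↦2, 3↦2, 4↦1]  zeros at y ∈ ∅
  x = 1: [0↦0, 1↦2, 2↦1, 3↦1, 4↦1]  zeros at y ∈ {0}
  x = 2: [0↦4, 1↦3, 2↦0, 3↦4, 4↦4]  zeros at y ∈ {2}
  x = 3: [0↦2, 1↦2, 2↦1, 3↦3, 4↦2]  zeros at y ∈ ∅
  x = 4: [0↦1, 1↦1, 2↦1, 3↦0, 4↦2]  zeros at y ∈ {3}
Collecting zeros: affine points = {(1, 0), (2, 2), (4, 3)}.
Total count |C(F_5)_aff| = 3.


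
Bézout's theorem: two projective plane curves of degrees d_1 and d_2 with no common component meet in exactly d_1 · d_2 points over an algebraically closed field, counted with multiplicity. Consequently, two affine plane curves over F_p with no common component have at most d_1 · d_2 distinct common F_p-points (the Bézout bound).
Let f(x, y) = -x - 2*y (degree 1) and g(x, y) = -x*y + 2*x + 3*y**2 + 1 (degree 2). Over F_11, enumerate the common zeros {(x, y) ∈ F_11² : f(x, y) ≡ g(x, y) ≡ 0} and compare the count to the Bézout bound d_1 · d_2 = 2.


Common zeros: ∅; count = 0; Bézout bound = 2.

deg(f) = 1, deg(g) = 2, so Bézout bound = 2.
Scan x ∈ F_11. For each x, list the y ∈ F_11 with f(x, y) ≡ 0 and those with g(x, y) ≡ 0 (mod 11); the common zeros in that column are the intersection.
  x = 0: f ≡ 0 at y ∈ {0}; g ≡ 0 at y ∈ ∅; common: ∅.
  x = 1: f ≡ 0 at y ∈ {5}; g ≡ 0 at y ∈ {7, 8}; common: ∅.
  x = 2: f ≡ 0 at y ∈ {10}; g ≡ 0 at y ∈ ∅; common: ∅.
  x = 3: f ≡ 0 at y ∈ {4}; g ≡ 0 at y ∈ ∅; common: ∅.
  x = 4: f ≡ 0 at y ∈ {9}; g ≡ 0 at y ∈ ∅; common: ∅.
  x = 5: f ≡ 0 at y ∈ {3}; g ≡ 0 at y ∈ {0, 9}; common: ∅.
  x = 6: f ≡ 0 at y ∈ {8}; g ≡ 0 at y ∈ {3, 10}; common: ∅.
  x = 7: f ≡ 0 at y ∈ {2}; g ≡ 0 at y ∈ {1, 5}; common: ∅.
  x = 8: f ≡ 0 at y ∈ {7}; g ≡ 0 at y ∈ {4, 6}; common: ∅.
  x = 9: f ≡ 0 at y ∈ {1}; g ≡ 0 at y ∈ ∅; common: ∅.
  x = 10: f ≡ 0 at y ∈ {6}; g ≡ 0 at y ∈ ∅; common: ∅.
Collecting: common zeros = ∅, so the count is 0.
Comparison with the Bézout bound: 0 ≤ 2 = deg(f)·deg(g), as expected for curves with no common component (the affine F_11-count falls short of the bound because intersections may lie at infinity, over extension fields, or carry multiplicity).


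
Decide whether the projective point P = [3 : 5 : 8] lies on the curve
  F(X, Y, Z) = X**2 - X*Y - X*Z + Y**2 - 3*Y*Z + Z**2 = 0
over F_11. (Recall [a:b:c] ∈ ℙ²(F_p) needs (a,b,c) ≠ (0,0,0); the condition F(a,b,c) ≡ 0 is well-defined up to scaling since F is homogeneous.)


F(3,5,8) ≡ 5 (mod 11); P is NOT on the curve.

Evaluate F(3, 5, 8) term-by-term (mod 11).
  X**2 ↦ 1·9·1·1 = 9
  -X*Y ↦ -1·3·5·1 = -15
  -X*Z ↦ -1·3·1·8 = -24
  Y**2 ↦ 1·1·25·1 = 25
  -3*Y*Z ↦ -3·1·5·8 = -120
  Z**2 ↦ 1·1·1·64 = 64
Sum: F(3, 5, 8) = (9) + (-15) + (-24) + (25) + (-120) + (64) = -61.
Reducing mod 11: -61 ≡ 5 (mod 11).
Since F(a, b, c) ≡ 5 ≠ 0 (mod 11), P does NOT lie on the curve.


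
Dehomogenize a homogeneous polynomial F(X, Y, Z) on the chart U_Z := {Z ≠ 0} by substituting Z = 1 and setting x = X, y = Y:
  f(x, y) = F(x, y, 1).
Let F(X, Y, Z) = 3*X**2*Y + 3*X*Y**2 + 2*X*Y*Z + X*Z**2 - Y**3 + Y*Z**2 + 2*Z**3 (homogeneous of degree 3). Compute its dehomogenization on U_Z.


f(x, y) = 3*x**2*y + 3*x*y**2 + 2*x*y + x - y**3 + y + 2

On U_Z we set Z = 1. Each monomial c·X^i·Y^j·Z^k in F becomes c·x^i·y^j·1^k = c·x^i·y^j.
Substituting Z = 1: F(X, Y, 1) = 3*x**2*y + 3*x*y**2 + 2*x*y + x - y**3 + y + 2.
Note: deg(f) ≤ deg(F) = 3; strict inequality happens when F is divisible by Z (lost terms).


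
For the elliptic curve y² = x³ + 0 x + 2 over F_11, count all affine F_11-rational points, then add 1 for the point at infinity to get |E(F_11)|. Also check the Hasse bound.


Affine points = {(1, 5), (1, 6), (4, 0), (6, 3), (6, 8), (7, 2), (7, 9), (9, 4), (9, 7), (10, 1), (10, 10)}; affine count = 11; |E(F_11)| = 12.

Discriminant check: Δ ∝ 4a³ + 27b² = 4·0³ + 27·2² = 4·0 + 27·4 ≡ 9 (mod 11). Nonzero ⇒ E is nonsingular.
For each x ∈ F_11, compute rhs = x³ + 0·x + 2 mod 11, then count y ∈ F_11 with y² ≡ rhs.
  x = 0: rhs = 2, matching y values: none (0 points).
  x = 1: rhs = 3, matching y values: 5, 6 (2 points).
  x = 2: rhs = 10, matching y values: none (0 points).
  x = 3: rhs = 7, matching y values: none (0 points).
  x = 4: rhs = 0, matching y values: 0 (1 points).
  x = 5: rhs = 6, matching y values: none (0 points).
  x = 6: rhs = 9, matching y values: 3, 8 (2 points).
  x = 7: rhs = 4, matching y values: 2, 9 (2 points).
  x = 8: rhs = 8, matching y values: none (0 points).
  x = 9: rhs = 5, matching y values: 4, 7 (2 points).
  x = 10: rhs = 1, matching y values: 1, 10 (2 points).
Total affine count: 11.
Full point count |E(F_11)| = 11 + 1 = 12.
Hasse bound: |12 − (11+1)| = |0| = 0 ≤ 2√11 ≈ 6.6332 ✓.


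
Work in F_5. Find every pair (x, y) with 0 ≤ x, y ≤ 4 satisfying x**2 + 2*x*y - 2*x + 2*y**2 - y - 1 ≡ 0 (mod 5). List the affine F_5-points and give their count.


Affine F_5-points: {(0, 1), (0, 2), (3, 2), (3, 3)}; count = 4.

For each of the 25 pairs (x, y) ∈ F_5², evaluate f(x, y) mod 5. Record the zeros.
  x = 0: [0↦4, 1↦0, 2↦0, 3↦4, 4↦2]  zeros at y ∈ {1, 2}
  x = 1: [0↦3, 1↦1, 2↦3, 3↦4, 4↦4]  zeros at y ∈ ∅
  x = 2: [0↦4, 1↦4, 2↦3, 3↦1, 4↦3]  zeros at y ∈ ∅
  x = 3: [0↦2, 1↦4, 2↦0, 3↦0, 4↦4]  zeros at y ∈ {2, 3}
  x = 4: [0↦2, 1↦1, 2↦4, 3↦1, 4↦2]  zeros at y ∈ ∅
Collecting zeros: affine points = {(0, 1), (0, 2), (3, 2), (3, 3)}.
Total count |C(F_5)_aff| = 4.


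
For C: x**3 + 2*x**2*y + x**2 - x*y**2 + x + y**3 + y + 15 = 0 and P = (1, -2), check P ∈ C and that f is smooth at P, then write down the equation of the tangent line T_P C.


Tangent line at P: -6*x + 19*y + 44 = 0.

Step 1: f(1, -2) = 0, so P lies on C.
Step 2: partial derivatives
  f_x(x, y) = 3*x**2 + 4*x*y + 2*x - y**2 + 1, f_y(x, y) = 2*x**2 - 2*x*y + 3*y**2 + 1.
  f_x(P) = -6, f_y(P) = 19 (gradient nonzero, so P is smooth).
Step 3: tangent line at P: -6·(x − 1) + 19·(y − -2) = 0.
Expanding: -6*x + 19*y + 44 = 0.


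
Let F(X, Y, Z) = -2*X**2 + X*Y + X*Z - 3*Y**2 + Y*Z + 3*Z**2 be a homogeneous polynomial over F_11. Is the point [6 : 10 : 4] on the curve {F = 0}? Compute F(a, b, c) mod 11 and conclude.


F(6,10,4) ≡ 9 (mod 11); P is NOT on the curve.

Evaluate F(6, 10, 4) term-by-term (mod 11).
  -2*X**2 ↦ -2·36·1·1 = -72
  X*Y ↦ 1·6·10·1 = 60
  X*Z ↦ 1·6·1·4 = 24
  -3*Y**2 ↦ -3·1·100·1 = -300
  Y*Z ↦ 1·1·10·4 = 40
  3*Z**2 ↦ 3·1·1·16 = 48
Sum: F(6, 10, 4) = (-72) + (60) + (24) + (-300) + (40) + (48) = -200.
Reducing mod 11: -200 ≡ 9 (mod 11).
Since F(a, b, c) ≡ 9 ≠ 0 (mod 11), P does NOT lie on the curve.


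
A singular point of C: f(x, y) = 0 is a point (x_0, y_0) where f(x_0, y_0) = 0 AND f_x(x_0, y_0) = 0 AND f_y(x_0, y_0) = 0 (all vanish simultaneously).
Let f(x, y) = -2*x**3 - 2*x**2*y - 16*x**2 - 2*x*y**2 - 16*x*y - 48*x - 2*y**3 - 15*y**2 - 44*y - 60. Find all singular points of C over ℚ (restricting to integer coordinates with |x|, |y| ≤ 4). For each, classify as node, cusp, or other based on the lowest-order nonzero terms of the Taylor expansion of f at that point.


Singular points: {(-2, -2)}; classification: cusp.

Compute partial derivatives:
  f_x = -6*x**2 - 4*x*y - 32*x - 2*y**2 - 16*y - 48.
  f_y = -2*x**2 - 4*x*y - 16*x - 6*y**2 - 30*y - 44.
Scan x_0 ∈ {−4, ..., 4}. For each x_0, f_y(x_0, y) is a polynomial in y; find its integer roots y ∈ {−4, ..., 4}, then test f_x and f at those candidates.
  x = -4: f_y(-4, y) = -6*y**2 - 14*y - 12; no integer root y with |y| ≤ 4.
  x = -3: f_y(-3, y) = -6*y**2 - 18*y - 14; no integer root y with |y| ≤ 4.
  x = -2: f_y(-2, y) = -6*y**2 - 22*y - 20; vanishes at y ∈ {-2}. (-2, -2): f_x = 0, f = 0 — SINGULAR.
  x = -1: f_y(-1, y) = -6*y**2 - 26*y - 30; no integer root y with |y| ≤ 4.
  x = 0: f_y(0, y) = -6*y**2 - 30*y - 44; no integer root y with |y| ≤ 4.
  x = 1: f_y(1, y) = -6*y**2 - 34*y - 62; no integer root y with |y| ≤ 4.
  x = 2: f_y(2, y) = -6*y**2 - 38*y - 84; no integer root y with |y| ≤ 4.
  x = 3: f_y(3, y) = -6*y**2 - 42*y - 110; no integer root y with |y| ≤ 4.
  x = 4: f_y(4, y) = -6*y**2 - 46*y - 140; no integer root y with |y| ≤ 4.
Only singular point on the grid: (-2, -2).
Classify: substitute x = -2 + u, y = -2 + v and expand: f = -2*u**3 - 2*u**2*v - 2*u*v**2 - 2*v**3 + v**2.
No constant or linear terms (consistent with a singular point). Quadratic part: v**2. Cubic part: -2*u**3 - 2*u**2*v - 2*u*v**2 - 2*v**3.
The quadratic part v**2 is a perfect square, so there is a single (double) tangent line v = 0, i.e. y = -2. Restricting the cubic part to that line (v = 0) leaves -2*u**3 ≠ 0, so f is not divisible by v and the branch is v² ≈ 2*u**3 to lowest order — this is a cusp.
Classification: cusp.


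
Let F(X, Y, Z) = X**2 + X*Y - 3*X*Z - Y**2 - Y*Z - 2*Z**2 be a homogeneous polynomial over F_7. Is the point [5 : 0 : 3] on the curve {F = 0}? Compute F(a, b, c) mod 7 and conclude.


F(5,0,3) ≡ 4 (mod 7); P is NOT on the curve.

Evaluate F(5, 0, 3) term-by-term (mod 7).
  X**2 ↦ 1·25·1·1 = 25
  X*Y ↦ 1·5·0·1 = 0
  -3*X*Z ↦ -3·5·1·3 = -45
  -Y**2 ↦ -1·1·0·1 = 0
  -Y*Z ↦ -1·1·0·3 = 0
  -2*Z**2 ↦ -2·1·1·9 = -18
Sum: F(5, 0, 3) = (25) + (0) + (-45) + (0) + (0) + (-18) = -38.
Reducing mod 7: -38 ≡ 4 (mod 7).
Since F(a, b, c) ≡ 4 ≠ 0 (mod 7), P does NOT lie on the curve.


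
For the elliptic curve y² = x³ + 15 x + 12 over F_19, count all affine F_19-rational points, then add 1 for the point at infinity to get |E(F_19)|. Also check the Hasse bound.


Affine points = {(1, 3), (1, 16), (7, 2), (7, 17), (8, 6), (8, 13), (11, 8), (11, 11), (12, 1), (12, 18), (16, 4), (16, 15)}; affine count = 12; |E(F_19)| = 13.

Discriminant check: Δ ∝ 4a³ + 27b² = 4·15³ + 27·12² = 4·3375 + 27·144 ≡ 3 (mod 19). Nonzero ⇒ E is nonsingular.
For each x ∈ F_19, compute rhs = x³ + 15·x + 12 mod 19, then count y ∈ F_19 with y² ≡ rhs.
  x = 0: rhs = 12, matching y values: none (0 points).
  x = 1: rhs = 9, matching y values: 3, 16 (2 points).
  x = 2: rhs = 12, matching y values: none (0 points).
  x = 3: rhs = 8, matching y values: none (0 points).
  x = 4: rhs = 3, matching y values: none (0 points).
  x = 5: rhs = 3, matching y values: none (0 points).
  x = 6: rhs = 14, matching y values: none (0 points).
  x = 7: rhs = 4, matching y values: 2, 17 (2 points).
  x = 8: rhs = 17, matching y values: 6, 13 (2 points).
  x = 9: rhs = 2, matching y values: none (0 points).
  x = 10: rhs = 3, matching y values: none (0 points).
  x = 11: rhs = 7, matching y values: 8, 11 (2 points).
  x = 12: rhs = 1, matching y values: 1, 18 (2 points).
  x = 13: rhs = 10, matching y values: none (0 points).
  x = 14: rhs = 2, matching y values: none (0 points).
  x = 15: rhs = 2, matching y values: none (0 points).
  x = 16: rhs = 16, matching y values: 4, 15 (2 points).
  x = 17: rhs = 12, matching y values: none (0 points).
  x = 18: rhs = 15, matching y values: none (0 points).
Total affine count: 12.
Full point count |E(F_19)| = 12 + 1 = 13.
Hasse bound: |13 − (19+1)| = |-7| = 7 ≤ 2√19 ≈ 8.7178 ✓.


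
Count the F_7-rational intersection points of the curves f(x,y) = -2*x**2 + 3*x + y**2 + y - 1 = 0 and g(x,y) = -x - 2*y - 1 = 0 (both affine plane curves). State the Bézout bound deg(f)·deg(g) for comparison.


Common zeros: {(1, 6)}; count = 1; Bézout bound = 2.

deg(f) = 2, deg(g) = 1, so Bézout bound = 2.
Scan x ∈ F_7. For each x, list the y ∈ F_7 with f(x, y) ≡ 0 and those with g(x, y) ≡ 0 (mod 7); the common zeros in that column are the intersection.
  x = 0: f ≡ 0 at y ∈ ∅; g ≡ 0 at y ∈ {3}; common: ∅.
  x = 1: f ≡ 0 at y ∈ {0, 6}; g ≡ 0 at y ∈ {6}; common: {6}.
  x = 2: f ≡ 0 at y ∈ ∅; g ≡ 0 at y ∈ {2}; common: ∅.
  x = 3: f ≡ 0 at y ∈ ∅; g ≡ 0 at y ∈ {5}; common: ∅.
  x = 4: f ≡ 0 at y ∈ {0, 6}; g ≡ 0 at y ∈ {1}; common: ∅.
  x = 5: f ≡ 0 at y ∈ ∅; g ≡ 0 at y ∈ {4}; common: ∅.
  x = 6: f ≡ 0 at y ∈ {2, 4}; g ≡ 0 at y ∈ {0}; common: ∅.
Collecting: common zeros = {(1, 6)}, so the count is 1.
Comparison with the Bézout bound: 1 ≤ 2 = deg(f)·deg(g), as expected for curves with no common component (the affine F_7-count falls short of the bound because intersections may lie at infinity, over extension fields, or carry multiplicity).


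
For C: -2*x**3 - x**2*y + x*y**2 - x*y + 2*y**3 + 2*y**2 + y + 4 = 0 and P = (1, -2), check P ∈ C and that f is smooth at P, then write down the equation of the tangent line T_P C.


Tangent line at P: 4*x + 11*y + 18 = 0.

Step 1: f(1, -2) = 0, so P lies on C.
Step 2: partial derivatives
  f_x(x, y) = -6*x**2 - 2*x*y + y**2 - y, f_y(x, y) = -x**2 + 2*x*y - x + 6*y**2 + 4*y + 1.
  f_x(P) = 4, f_y(P) = 11 (gradient nonzero, so P is smooth).
Step 3: tangent line at P: 4·(x − 1) + 11·(y − -2) = 0.
Expanding: 4*x + 11*y + 18 = 0.


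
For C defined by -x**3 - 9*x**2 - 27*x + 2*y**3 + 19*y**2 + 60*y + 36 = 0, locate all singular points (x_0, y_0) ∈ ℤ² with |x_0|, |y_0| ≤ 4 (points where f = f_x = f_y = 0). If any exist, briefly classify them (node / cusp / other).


Singular points: {(-3, -3)}; classification: cusp.

Compute partial derivatives:
  f_x = -3*x**2 - 18*x - 27.
  f_y = 6*y**2 + 38*y + 60.
Scan x_0 ∈ {−4, ..., 4}. For each x_0, f_y(x_0, y) is a polynomial in y; find its integer roots y ∈ {−4, ..., 4}, then test f_x and f at those candidates.
  x = -4: f_y(-4, y) = 6*y**2 + 38*y + 60; vanishes at y ∈ {-3}. (-4, -3): f_x = -3 ≠ 0.
  x = -3: f_y(-3, y) = 6*y**2 + 38*y + 60; vanishes at y ∈ {-3}. (-3, -3): f_x = 0, f = 0 — SINGULAR.
  x = -2: f_y(-2, y) = 6*y**2 + 38*y + 60; vanishes at y ∈ {-3}. (-2, -3): f_x = -3 ≠ 0.
  x = -1: f_y(-1, y) = 6*y**2 + 38*y + 60; vanishes at y ∈ {-3}. (-1, -3): f_x = -12 ≠ 0.
  x = 0: f_y(0, y) = 6*y**2 + 38*y + 60; vanishes at y ∈ {-3}. (0, -3): f_x = -27 ≠ 0.
  x = 1: f_y(1, y) = 6*y**2 + 38*y + 60; vanishes at y ∈ {-3}. (1, -3): f_x = -48 ≠ 0.
  x = 2: f_y(2, y) = 6*y**2 + 38*y + 60; vanishes at y ∈ {-3}. (2, -3): f_x = -75 ≠ 0.
  x = 3: f_y(3, y) = 6*y**2 + 38*y + 60; vanishes at y ∈ {-3}. (3, -3): f_x = -108 ≠ 0.
  x = 4: f_y(4, y) = 6*y**2 + 38*y + 60; vanishes at y ∈ {-3}. (4, -3): f_x = -147 ≠ 0.
Only singular point on the grid: (-3, -3).
Classify: substitute x = -3 + u, y = -3 + v and expand: f = -u**3 + 2*v**3 + v**2.
No constant or linear terms (consistent with a singular point). Quadratic part: v**2. Cubic part: -u**3 + 2*v**3.
The quadratic part v**2 is a perfect square, so there is a single (double) tangent line v = 0, i.e. y = -3. Restricting the cubic part to that line (v = 0) leaves -u**3 ≠ 0, so f is not divisible by v and the branch is v² ≈ u**3 to lowest order — this is a cusp.
Classification: cusp.


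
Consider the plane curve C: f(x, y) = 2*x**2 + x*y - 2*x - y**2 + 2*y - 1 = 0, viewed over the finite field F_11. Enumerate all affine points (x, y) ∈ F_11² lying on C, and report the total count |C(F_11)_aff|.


Affine F_11-points: {(0, 1), (1, 5), (1, 9), (3, 0), (3, 5), (6, 1), (6, 7), (8, 3), (8, 7), (9, 0)}; count = 10.

For each of the 121 pairs (x, y) ∈ F_11², evaluate f(x, y) mod 11. Record the zeros.
  x = 0: [0↦10, 1↦0, 2↦10, 3↦7, 4↦2, 5↦6, 6↦8, 7↦8, 8↦6, 9↦2, 10↦7]  zeros at y ∈ {1}
  x = 1: [0↦10, 1↦1, 2↦1, 3↦10, 4↦6, 5↦0, 6↦3, 7↦4, 8↦3, 9↦0, 10↦6]  zeros at y ∈ {5, 9}
  x = 2: [0↦3, 1↦6, 2↦7, 3↦6, 4↦3, 5↦9, 6↦2, 7↦4, 8↦4, 9↦2, 10↦9]  zeros at y ∈ ∅
  x = 3: [0↦0, 1↦4, 2↦6, 3↦6, 4↦4, 5↦0, 6↦5, 7↦8, 8↦9, 9↦8, 10↦5]  zeros at y ∈ {0, 5}
  x = 4: [0↦1, 1↦6, 2↦9, 3↦10, 4↦9, 5↦6, 6↦1, 7↦5, 8↦7, 9↦7, 10↦5]  zeros at y ∈ ∅
  x = 5: [0↦6, 1↦1, 2↦5, 3↦7, 4↦7, 5↦5, 6↦1, 7↦6, 8↦9, 9↦10, 10↦9]  zeros at y ∈ ∅
  x = 6: [0↦4, 1↦0, 2↦5, 3↦8, 4↦9, 5↦8, 6↦5, 7↦0, 8↦4, 9↦6, 10↦6]  zeros at y ∈ {1, 7}
  x = 7: [0↦6, 1↦3, 2↦9, 3↦2, 4↦4, 5↦4, 6↦2, 7↦9, 8↦3, 9↦6, 10↦7]  zeros at y ∈ ∅
  x = 8: [0↦1, 1↦10, 2↦6, 3↦0, 4↦3, 5↦4, 6↦3, 7↦0, 8↦6, 9↦10, 10↦1]  zeros at y ∈ {3, 7}
  x = 9: [0↦0, 1↦10, 2↦7, 3↦2, 4↦6, 5↦8, 6↦8, 7↦6, 8↦2, 9↦7, 10↦10]  zeros at y ∈ {0}
  x = 10: [0↦3, 1↦3, 2↦1, 3↦8, 4↦2, 5↦5, 6↦6, 7↦5, 8↦2, 9↦8, 10↦1]  zeros at y ∈ ∅
Collecting zeros: affine points = {(0, 1), (1, 5), (1, 9), (3, 0), (3, 5), (6, 1), (6, 7), (8, 3), (8, 7), (9, 0)}.
Total count |C(F_11)_aff| = 10.


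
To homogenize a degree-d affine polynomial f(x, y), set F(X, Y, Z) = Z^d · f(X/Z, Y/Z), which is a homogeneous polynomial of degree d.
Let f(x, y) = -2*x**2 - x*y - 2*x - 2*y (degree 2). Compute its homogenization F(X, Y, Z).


F(X, Y, Z) = -2*X**2 - X*Y - 2*X*Z - 2*Y*Z

deg(f) = 2.
Substitute x = X/Z, y = Y/Z into f, then multiply by Z^2.
  monomial -2·x^2·y^0 ↦ -2·X^2·Y^0·Z^0.
  monomial -1·x^1·y^1 ↦ -1·X^1·Y^1·Z^0.
  monomial -2·x^1·y^0 ↦ -2·X^1·Y^0·Z^1.
  monomial -2·x^0·y^1 ↦ -2·X^0·Y^1·Z^1.
Collecting: F(X, Y, Z) = -2*X**2 - X*Y - 2*X*Z - 2*Y*Z.


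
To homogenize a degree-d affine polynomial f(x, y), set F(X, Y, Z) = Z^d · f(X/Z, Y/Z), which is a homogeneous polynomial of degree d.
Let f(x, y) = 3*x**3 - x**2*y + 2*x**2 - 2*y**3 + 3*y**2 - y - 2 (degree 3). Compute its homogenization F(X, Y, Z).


F(X, Y, Z) = 3*X**3 - X**2*Y + 2*X**2*Z - 2*Y**3 + 3*Y**2*Z - Y*Z**2 - 2*Z**3

deg(f) = 3.
Substitute x = X/Z, y = Y/Z into f, then multiply by Z^3.
  monomial 3·x^3·y^0 ↦ 3·X^3·Y^0·Z^0.
  monomial -1·x^2·y^1 ↦ -1·X^2·Y^1·Z^0.
  monomial 2·x^2·y^0 ↦ 2·X^2·Y^0·Z^1.
  monomial -2·x^0·y^3 ↦ -2·X^0·Y^3·Z^0.
  monomial 3·x^0·y^2 ↦ 3·X^0·Y^2·Z^1.
  monomial -1·x^0·y^1 ↦ -1·X^0·Y^1·Z^2.
  monomial -2·x^0·y^0 ↦ -2·X^0·Y^0·Z^3.
Collecting: F(X, Y, Z) = 3*X**3 - X**2*Y + 2*X**2*Z - 2*Y**3 + 3*Y**2*Z - Y*Z**2 - 2*Z**3.


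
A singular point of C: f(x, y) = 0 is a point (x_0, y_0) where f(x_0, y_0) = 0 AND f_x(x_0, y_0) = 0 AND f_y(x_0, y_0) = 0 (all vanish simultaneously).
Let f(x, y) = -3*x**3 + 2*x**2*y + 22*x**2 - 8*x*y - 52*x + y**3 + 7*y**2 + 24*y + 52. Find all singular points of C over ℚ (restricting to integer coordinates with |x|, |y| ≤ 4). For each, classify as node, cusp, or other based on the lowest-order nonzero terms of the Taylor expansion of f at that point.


Singular points: {(2, -2)}; classification: cusp.

Compute partial derivatives:
  f_x = -9*x**2 + 4*x*y + 44*x - 8*y - 52.
  f_y = 2*x**2 - 8*x + 3*y**2 + 14*y + 24.
Scan x_0 ∈ {−4, ..., 4}. For each x_0, f_y(x_0, y) is a polynomial in y; find its integer roots y ∈ {−4, ..., 4}, then test f_x and f at those candidates.
  x = -4: f_y(-4, y) = 3*y**2 + 14*y + 88; no integer root y with |y| ≤ 4.
  x = -3: f_y(-3, y) = 3*y**2 + 14*y + 66; no integer root y with |y| ≤ 4.
  x = -2: f_y(-2, y) = 3*y**2 + 14*y + 48; no integer root y with |y| ≤ 4.
  x = -1: f_y(-1, y) = 3*y**2 + 14*y + 34; no integer root y with |y| ≤ 4.
  x = 0: f_y(0, y) = 3*y**2 + 14*y + 24; no integer root y with |y| ≤ 4.
  x = 1: f_y(1, y) = 3*y**2 + 14*y + 18; no integer root y with |y| ≤ 4.
  x = 2: f_y(2, y) = 3*y**2 + 14*y + 16; vanishes at y ∈ {-2}. (2, -2): f_x = 0, f = 0 — SINGULAR.
  x = 3: f_y(3, y) = 3*y**2 + 14*y + 18; no integer root y with |y| ≤ 4.
  x = 4: f_y(4, y) = 3*y**2 + 14*y + 24; no integer root y with |y| ≤ 4.
Only singular point on the grid: (2, -2).
Classify: substitute x = 2 + u, y = -2 + v and expand: f = -3*u**3 + 2*u**2*v + v**3 + v**2.
No constant or linear terms (consistent with a singular point). Quadratic part: v**2. Cubic part: -3*u**3 + 2*u**2*v + v**3.
The quadratic part v**2 is a perfect square, so there is a single (double) tangent line v = 0, i.e. y = -2. Restricting the cubic part to that line (v = 0) leaves -3*u**3 ≠ 0, so f is not divisible by v and the branch is v² ≈ 3*u**3 to lowest order — this is a cusp.
Classification: cusp.


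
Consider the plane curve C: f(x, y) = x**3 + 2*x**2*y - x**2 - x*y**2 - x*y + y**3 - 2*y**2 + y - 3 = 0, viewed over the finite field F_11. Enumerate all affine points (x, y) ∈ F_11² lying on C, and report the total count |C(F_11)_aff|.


Affine F_11-points: {(0, 4), (0, 5), (2, 10), (4, 5), (4, 7), (9, 5), (10, 10)}; count = 7.

For each of the 121 pairs (x, y) ∈ F_11², evaluate f(x, y) mod 11. Record the zeros.
  x = 0: [0↦8, 1↦8, 2↦10, 3↦9, 4↦0, 5↦0, 6↦4, 7↦7, 8↦4, 9↦1, 10↦4]  zeros at y ∈ {4, 5}
  x = 1: [0↦8, 1↦8, 2↦8, 3↦3, 4↦10, 5↦2, 6↦7, 7↦9, 8↦3, 9↦6, 10↦2]  zeros at y ∈ ∅
  x = 2: [0↦1, 1↦5, 2↦7, 3↦2, 4↦7, 5↦6, 6↦5, 7↦10, 8↦5, 9↦7, 10↦0]  zeros at y ∈ {10}
  x = 3: [0↦4, 1↦5, 2↦2, 3↦1, 4↦8, 5↦7, 6↦4, 7↦5, 8↦5, 9↦10, 10↦4]  zeros at y ∈ ∅
  x = 4: [0↦1, 1↦3, 2↦10, 3↦6, 4↦8, 5↦0, 6↦10, 7↦0, 8↦9, 9↦10, 10↦9]  zeros at y ∈ {5, 7}
  x = 5: [0↦9, 1↦5, 2↦4, 3↦1, 4↦2, 5↦2, 6↦7, 7↦1, 8↦1, 9↦2, 10↦10]  zeros at y ∈ ∅
  x = 6: [0↦1, 1↦6, 2↦1, 3↦3, 4↦7, 5↦8, 6↦1, 7↦3, 8↦9, 9↦3, 10↦2]  zeros at y ∈ ∅
  x = 7: [0↦5, 1↦1, 2↦7, 3↦7, 4↦7, 5↦2, 6↦9, 7↦1, 8↦6, 9↦8, 10↦2]  zeros at y ∈ ∅
  x = 8: [0↦5, 1↦7, 2↦6, 3↦8, 4↦8, 5↦1, 6↦4, 7↦1, 8↦9, 9↦1, 10↦5]  zeros at y ∈ ∅
  x = 9: [0↦7, 1↦8, 2↦4, 3↦1, 4↦5, 5↦0, 6↦3, 7↦9, 8↦2, 9↦10, 10↦6]  zeros at y ∈ {5}
  x = 10: [0↦6, 1↦10, 2↦7, 3↦3, 4↦4, 5↦5, 6↦1, 7↦9, 8↦2, 9↦8, 10↦0]  zeros at y ∈ {10}
Collecting zeros: affine points = {(0, 4), (0, 5), (2, 10), (4, 5), (4, 7), (9, 5), (10, 10)}.
Total count |C(F_11)_aff| = 7.


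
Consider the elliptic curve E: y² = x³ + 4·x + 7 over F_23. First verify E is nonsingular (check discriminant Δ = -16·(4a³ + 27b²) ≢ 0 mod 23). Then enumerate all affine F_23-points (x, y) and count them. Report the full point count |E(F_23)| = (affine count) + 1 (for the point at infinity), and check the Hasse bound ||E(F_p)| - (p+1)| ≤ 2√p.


Affine points = {(1, 9), (1, 14), (2, 0), (3, 0), (4, 8), (4, 15), (9, 6), (9, 17), (10, 9), (10, 14), (11, 5), (11, 18), (12, 9), (12, 14), (13, 5), (13, 18), (14, 1), (14, 22), (16, 2), (16, 21), (18, 0), (22, 5), (22, 18)}; affine count = 23; |E(F_23)| = 24.

Discriminant check: Δ ∝ 4a³ + 27b² = 4·4³ + 27·7² = 4·64 + 27·49 ≡ 15 (mod 23). Nonzero ⇒ E is nonsingular.
For each x ∈ F_23, compute rhs = x³ + 4·x + 7 mod 23, then count y ∈ F_23 with y² ≡ rhs.
  x = 0: rhs = 7, matching y values: none (0 points).
  x = 1: rhs = 12, matching y values: 9, 14 (2 points).
  x = 2: rhs = 0, matching y values: 0 (1 points).
  x = 3: rhs = 0, matching y values: 0 (1 points).
  x = 4: rhs = 18, matching y values: 8, 15 (2 points).
  x = 5: rhs = 14, matching y values: none (0 points).
  x = 6: rhs = 17, matching y values: none (0 points).
  x = 7: rhs = 10, matching y values: none (0 points).
  x = 8: rhs = 22, matching y values: none (0 points).
  x = 9: rhs = 13, matching y values: 6, 17 (2 points).
  x = 10: rhs = 12, matching y values: 9, 14 (2 points).
  x = 11: rhs = 2, matching y values: 5, 18 (2 points).
  x = 12: rhs = 12, matching y values: 9, 14 (2 points).
  x = 13: rhs = 2, matching y values: 5, 18 (2 points).
  x = 14: rhs = 1, matching y values: 1, 22 (2 points).
  x = 15: rhs = 15, matching y values: none (0 points).
  x = 16: rhs = 4, matching y values: 2, 21 (2 points).
  x = 17: rhs = 20, matching y values: none (0 points).
  x = 18: rhs = 0, matching y values: 0 (1 points).
  x = 19: rhs = 19, matching y values: none (0 points).
  x = 20: rhs = 14, matching y values: none (0 points).
  x = 21: rhs = 14, matching y values: none (0 points).
  x = 22: rhs = 2, matching y values: 5, 18 (2 points).
Total affine count: 23.
Full point count |E(F_23)| = 23 + 1 = 24.
Hasse bound: |24 − (23+1)| = |0| = 0 ≤ 2√23 ≈ 9.5917 ✓.


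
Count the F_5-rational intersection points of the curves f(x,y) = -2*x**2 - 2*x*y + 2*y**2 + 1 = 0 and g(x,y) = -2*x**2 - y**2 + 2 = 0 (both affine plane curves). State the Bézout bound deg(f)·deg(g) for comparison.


Common zeros: ∅; count = 0; Bézout bound = 4.

deg(f) = 2, deg(g) = 2, so Bézout bound = 4.
Scan x ∈ F_5. For each x, list the y ∈ F_5 with f(x, y) ≡ 0 and those with g(x, y) ≡ 0 (mod 5); the common zeros in that column are the intersection.
  x = 0: f ≡ 0 at y ∈ ∅; g ≡ 0 at y ∈ ∅; common: ∅.
  x = 1: f ≡ 0 at y ∈ ∅; g ≡ 0 at y ∈ {0}; common: ∅.
  x = 2: f ≡ 0 at y ∈ ∅; g ≡ 0 at y ∈ {2, 3}; common: ∅.
  x = 3: f ≡ 0 at y ∈ ∅; g ≡ 0 at y ∈ {2, 3}; common: ∅.
  x = 4: f ≡ 0 at y ∈ ∅; g ≡ 0 at y ∈ {0}; common: ∅.
Collecting: common zeros = ∅, so the count is 0.
Comparison with the Bézout bound: 0 ≤ 4 = deg(f)·deg(g), as expected for curves with no common component (the affine F_5-count falls short of the bound because intersections may lie at infinity, over extension fields, or carry multiplicity).


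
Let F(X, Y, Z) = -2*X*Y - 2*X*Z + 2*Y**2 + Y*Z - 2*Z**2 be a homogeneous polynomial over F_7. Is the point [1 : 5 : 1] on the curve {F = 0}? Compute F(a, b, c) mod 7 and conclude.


F(1,5,1) ≡ 6 (mod 7); P is NOT on the curve.

Evaluate F(1, 5, 1) term-by-term (mod 7).
  -2*X*Y ↦ -2·1·5·1 = -10
  -2*X*Z ↦ -2·1·1·1 = -2
  2*Y**2 ↦ 2·1·25·1 = 50
  Y*Z ↦ 1·1·5·1 = 5
  -2*Z**2 ↦ -2·1·1·1 = -2
Sum: F(1, 5, 1) = (-10) + (-2) + (50) + (5) + (-2) = 41.
Reducing mod 7: 41 ≡ 6 (mod 7).
Since F(a, b, c) ≡ 6 ≠ 0 (mod 7), P does NOT lie on the curve.


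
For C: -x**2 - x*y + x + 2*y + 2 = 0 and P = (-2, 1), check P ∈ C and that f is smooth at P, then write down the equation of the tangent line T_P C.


Tangent line at P: 4*x + 4*y + 4 = 0.

Step 1: f(-2, 1) = 0, so P lies on C.
Step 2: partial derivatives
  f_x(x, y) = -2*x - y + 1, f_y(x, y) = 2 - x.
  f_x(P) = 4, f_y(P) = 4 (gradient nonzero, so P is smooth).
Step 3: tangent line at P: 4·(x − -2) + 4·(y − 1) = 0.
Expanding: 4*x + 4*y + 4 = 0.


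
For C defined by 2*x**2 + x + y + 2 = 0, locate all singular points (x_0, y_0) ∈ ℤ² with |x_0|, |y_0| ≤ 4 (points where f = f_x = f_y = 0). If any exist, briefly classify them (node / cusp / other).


No singular points in the scanned grid; C is smooth there.

Compute partial derivatives:
  f_x = 4*x + 1.
  f_y = 1.
f_y = 1 is a nonzero constant, so f_y never vanishes: no point (x, y) can satisfy f = f_x = f_y = 0. In particular no (x, y) ∈ {−4, ..., 4}² is singular; the curve is smooth.


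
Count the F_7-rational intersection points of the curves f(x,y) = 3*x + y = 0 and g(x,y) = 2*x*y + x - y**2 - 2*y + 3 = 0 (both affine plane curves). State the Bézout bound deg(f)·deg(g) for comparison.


Common zeros: ∅; count = 0; Bézout bound = 2.

deg(f) = 1, deg(g) = 2, so Bézout bound = 2.
Scan x ∈ F_7. For each x, list the y ∈ F_7 with f(x, y) ≡ 0 and those with g(x, y) ≡ 0 (mod 7); the common zeros in that column are the intersection.
  x = 0: f ≡ 0 at y ∈ {0}; g ≡ 0 at y ∈ {1, 4}; common: ∅.
  x = 1: f ≡ 0 at y ∈ {4}; g ≡ 0 at y ∈ {2, 5}; common: ∅.
  x = 2: f ≡ 0 at y ∈ {1}; g ≡ 0 at y ∈ ∅; common: ∅.
  x = 3: f ≡ 0 at y ∈ {5}; g ≡ 0 at y ∈ ∅; common: ∅.
  x = 4: f ≡ 0 at y ∈ {2}; g ≡ 0 at y ∈ {0, 6}; common: ∅.
  x = 5: f ≡ 0 at y ∈ {6}; g ≡ 0 at y ∈ ∅; common: ∅.
  x = 6: f ≡ 0 at y ∈ {3}; g ≡ 0 at y ∈ ∅; common: ∅.
Collecting: common zeros = ∅, so the count is 0.
Comparison with the Bézout bound: 0 ≤ 2 = deg(f)·deg(g), as expected for curves with no common component (the affine F_7-count falls short of the bound because intersections may lie at infinity, over extension fields, or carry multiplicity).


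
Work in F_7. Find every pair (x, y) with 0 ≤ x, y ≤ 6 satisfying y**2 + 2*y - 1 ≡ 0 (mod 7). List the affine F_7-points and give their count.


Affine F_7-points: {(0, 2), (0, 3), (1, 2), (1, 3), (2, 2), (2, 3), (3, 2), (3, 3), (4, 2), (4, 3), (5, 2), (5, 3), (6, 2), (6, 3)}; count = 14.

For each of the 49 pairs (x, y) ∈ F_7², evaluate f(x, y) mod 7. Record the zeros.
  x = 0: [0↦6, 1↦2, 2↦0, 3↦0, 4↦2, 5↦6, 6↦5]  zeros at y ∈ {2, 3}
  x = 1: [0↦6, 1↦2, 2↦0, 3↦0, 4↦2, 5↦6, 6↦5]  zeros at y ∈ {2, 3}
  x = 2: [0↦6, 1↦2, 2↦0, 3↦0, 4↦2, 5↦6, 6↦5]  zeros at y ∈ {2, 3}
  x = 3: [0↦6, 1↦2, 2↦0, 3↦0, 4↦2, 5↦6, 6↦5]  zeros at y ∈ {2, 3}
  x = 4: [0↦6, 1↦2, 2↦0, 3↦0, 4↦2, 5↦6, 6↦5]  zeros at y ∈ {2, 3}
  x = 5: [0↦6, 1↦2, 2↦0, 3↦0, 4↦2, 5↦6, 6↦5]  zeros at y ∈ {2, 3}
  x = 6: [0↦6, 1↦2, 2↦0, 3↦0, 4↦2, 5↦6, 6↦5]  zeros at y ∈ {2, 3}
Collecting zeros: affine points = {(0, 2), (0, 3), (1, 2), (1, 3), (2, 2), (2, 3), (3, 2), (3, 3), (4, 2), (4, 3), (5, 2), (5, 3), (6, 2), (6, 3)}.
Total count |C(F_7)_aff| = 14.
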